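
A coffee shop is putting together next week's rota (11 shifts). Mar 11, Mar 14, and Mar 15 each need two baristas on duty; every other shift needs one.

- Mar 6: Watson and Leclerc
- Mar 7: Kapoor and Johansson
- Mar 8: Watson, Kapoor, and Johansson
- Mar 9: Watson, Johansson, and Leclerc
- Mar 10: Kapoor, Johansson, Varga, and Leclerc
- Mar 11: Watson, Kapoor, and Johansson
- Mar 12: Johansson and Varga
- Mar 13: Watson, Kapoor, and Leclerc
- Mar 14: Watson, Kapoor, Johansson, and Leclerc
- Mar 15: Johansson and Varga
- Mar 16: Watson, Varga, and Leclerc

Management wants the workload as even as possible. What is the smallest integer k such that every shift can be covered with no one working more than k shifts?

With 5 baristas and 14 worker-slots to fill, someone must work at least ⌈14/5⌉ = 3 shifts, so k ≥ 3.
k = 3 works: Mar 6→Watson, Mar 7→Kapoor, Mar 8→Watson, Mar 9→Watson, Mar 10→Varga, Mar 11→Kapoor+Johansson, Mar 12→Johansson, Mar 13→Leclerc, Mar 14→Kapoor+Leclerc, Mar 15→Johansson+Varga, Mar 16→Varga.
Loads: Watson 3, Kapoor 3, Johansson 3, Varga 3, Leclerc 2 — all ≤ 3.

3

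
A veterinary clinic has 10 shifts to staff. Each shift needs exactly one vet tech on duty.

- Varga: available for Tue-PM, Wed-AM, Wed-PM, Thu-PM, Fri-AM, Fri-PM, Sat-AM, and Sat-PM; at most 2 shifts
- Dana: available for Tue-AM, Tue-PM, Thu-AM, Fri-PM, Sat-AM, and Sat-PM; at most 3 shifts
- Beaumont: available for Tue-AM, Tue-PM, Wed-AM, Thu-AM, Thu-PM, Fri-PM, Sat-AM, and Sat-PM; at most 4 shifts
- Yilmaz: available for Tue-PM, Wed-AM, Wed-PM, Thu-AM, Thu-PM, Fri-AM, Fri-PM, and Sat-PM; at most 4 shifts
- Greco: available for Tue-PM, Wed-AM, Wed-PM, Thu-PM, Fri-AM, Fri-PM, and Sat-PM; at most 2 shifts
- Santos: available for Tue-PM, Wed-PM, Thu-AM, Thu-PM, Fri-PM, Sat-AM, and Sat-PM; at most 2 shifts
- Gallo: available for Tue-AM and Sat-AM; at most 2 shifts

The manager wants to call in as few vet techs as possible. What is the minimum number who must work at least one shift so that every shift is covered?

3

10 slots to fill and no one can take more than 4, so at least ⌈10/4⌉ = 3 vet techs are needed.
Varga, Beaumont, and Yilmaz alone can cover everything: Tue-AM→Beaumont, Tue-PM→Beaumont, Wed-AM→Yilmaz, Wed-PM→Varga, Thu-AM→Beaumont, Thu-PM→Yilmaz, Fri-AM→Varga, Fri-PM→Yilmaz, Sat-AM→Beaumont, Sat-PM→Yilmaz.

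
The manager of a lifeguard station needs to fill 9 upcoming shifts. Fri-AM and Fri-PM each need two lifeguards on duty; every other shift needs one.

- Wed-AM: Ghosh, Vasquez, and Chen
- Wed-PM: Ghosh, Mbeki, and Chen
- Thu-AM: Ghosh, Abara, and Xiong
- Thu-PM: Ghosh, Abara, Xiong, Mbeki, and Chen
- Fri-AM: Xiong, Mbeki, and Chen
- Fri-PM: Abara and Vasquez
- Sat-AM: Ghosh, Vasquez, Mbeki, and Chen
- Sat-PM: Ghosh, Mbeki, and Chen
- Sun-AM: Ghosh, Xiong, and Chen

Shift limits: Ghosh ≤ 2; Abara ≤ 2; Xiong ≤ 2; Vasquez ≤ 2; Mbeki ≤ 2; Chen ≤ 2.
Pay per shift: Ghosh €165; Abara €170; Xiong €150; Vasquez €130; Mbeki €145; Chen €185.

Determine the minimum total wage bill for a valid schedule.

€1705

Fri-PM can only be covered by Abara and Vasquez, so that assignment is forced.
Picking the cheapest available lifeguard for each shift independently would cost €1590, but that ignores the shift limits.
An optimal schedule: Wed-AM→Ghosh, Wed-PM→Ghosh, Thu-AM→Abara, Thu-PM→Chen, Fri-AM→Xiong+Mbeki, Fri-PM→Abara+Vasquez, Sat-AM→Vasquez, Sat-PM→Mbeki, Sun-AM→Xiong.
Total: 165 + 165 + 170 + 185 + 150 + 145 + 170 + 130 + 130 + 145 + 150 = €1705.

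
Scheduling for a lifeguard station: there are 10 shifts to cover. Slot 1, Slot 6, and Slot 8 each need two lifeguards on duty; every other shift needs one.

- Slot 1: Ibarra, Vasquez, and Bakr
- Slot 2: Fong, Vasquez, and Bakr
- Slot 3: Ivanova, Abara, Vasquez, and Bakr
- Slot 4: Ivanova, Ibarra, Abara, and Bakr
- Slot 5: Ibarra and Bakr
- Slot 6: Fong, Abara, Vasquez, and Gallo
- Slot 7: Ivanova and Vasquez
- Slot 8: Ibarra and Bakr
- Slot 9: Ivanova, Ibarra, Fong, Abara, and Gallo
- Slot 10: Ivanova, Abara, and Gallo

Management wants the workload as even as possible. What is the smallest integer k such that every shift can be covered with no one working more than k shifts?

2

With 7 lifeguards and 13 worker-slots to fill, someone must work at least ⌈13/7⌉ = 2 shifts, so k ≥ 2.
k = 2 works: Slot 1→Vasquez+Bakr, Slot 2→Fong, Slot 3→Abara, Slot 4→Abara, Slot 5→Ibarra, Slot 6→Vasquez+Gallo, Slot 7→Ivanova, Slot 8→Ibarra+Bakr, Slot 9→Fong, Slot 10→Ivanova.
Loads: Ivanova 2, Ibarra 2, Fong 2, Abara 2, Vasquez 2, Bakr 2, Gallo 1 — all ≤ 2.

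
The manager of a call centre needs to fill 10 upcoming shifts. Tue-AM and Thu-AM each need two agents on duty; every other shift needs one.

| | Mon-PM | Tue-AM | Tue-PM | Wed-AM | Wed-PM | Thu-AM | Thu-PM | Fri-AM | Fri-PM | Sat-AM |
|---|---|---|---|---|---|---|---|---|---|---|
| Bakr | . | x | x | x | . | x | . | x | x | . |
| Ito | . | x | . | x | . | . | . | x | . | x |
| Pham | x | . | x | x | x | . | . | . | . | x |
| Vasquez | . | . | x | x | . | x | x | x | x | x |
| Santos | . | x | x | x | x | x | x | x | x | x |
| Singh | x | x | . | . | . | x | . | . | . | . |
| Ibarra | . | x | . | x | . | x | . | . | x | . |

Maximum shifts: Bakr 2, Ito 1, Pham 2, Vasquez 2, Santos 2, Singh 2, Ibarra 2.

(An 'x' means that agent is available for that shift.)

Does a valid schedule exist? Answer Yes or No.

Yes

One valid schedule: Mon-PM→Pham, Tue-AM→Santos+Singh, Tue-PM→Bakr, Wed-AM→Santos, Wed-PM→Pham, Thu-AM→Singh+Ibarra, Thu-PM→Vasquez, Fri-AM→Bakr, Fri-PM→Vasquez, Sat-AM→Ito.
Loads: Bakr 2/2, Ito 1/1, Pham 2/2, Vasquez 2/2, Santos 2/2, Singh 2/2, Ibarra 1/2 — all within limits.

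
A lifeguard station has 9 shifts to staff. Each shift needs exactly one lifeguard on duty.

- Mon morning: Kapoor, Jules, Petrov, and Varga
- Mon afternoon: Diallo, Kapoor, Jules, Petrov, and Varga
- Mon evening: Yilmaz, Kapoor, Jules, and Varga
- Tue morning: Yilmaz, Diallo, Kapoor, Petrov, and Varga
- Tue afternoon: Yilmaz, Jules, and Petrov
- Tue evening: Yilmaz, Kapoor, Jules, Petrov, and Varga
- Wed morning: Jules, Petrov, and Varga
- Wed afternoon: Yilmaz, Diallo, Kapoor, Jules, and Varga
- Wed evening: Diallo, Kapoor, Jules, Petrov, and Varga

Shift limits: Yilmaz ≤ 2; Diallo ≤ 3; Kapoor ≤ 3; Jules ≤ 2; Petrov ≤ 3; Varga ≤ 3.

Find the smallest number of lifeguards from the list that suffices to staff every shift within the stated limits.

3

9 slots to fill and no one can take more than 3, so at least ⌈9/3⌉ = 3 lifeguards are needed.
Diallo, Kapoor, and Petrov alone can cover everything: Mon morning→Kapoor, Mon afternoon→Diallo, Mon evening→Kapoor, Tue morning→Diallo, Tue afternoon→Petrov, Tue evening→Kapoor, Wed morning→Petrov, Wed afternoon→Diallo, Wed evening→Petrov.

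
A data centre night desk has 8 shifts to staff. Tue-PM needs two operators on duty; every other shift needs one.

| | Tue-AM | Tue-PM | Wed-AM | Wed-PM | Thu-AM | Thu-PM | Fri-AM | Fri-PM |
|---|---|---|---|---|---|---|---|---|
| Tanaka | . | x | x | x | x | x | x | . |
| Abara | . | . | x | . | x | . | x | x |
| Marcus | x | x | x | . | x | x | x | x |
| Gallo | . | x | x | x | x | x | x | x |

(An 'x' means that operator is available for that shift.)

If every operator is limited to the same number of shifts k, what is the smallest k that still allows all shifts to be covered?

3

With 4 operators and 9 worker-slots to fill, someone must work at least ⌈9/4⌉ = 3 shifts, so k ≥ 3.
k = 3 works: Tue-AM→Marcus, Tue-PM→Tanaka+Marcus, Wed-AM→Abara, Wed-PM→Tanaka, Thu-AM→Abara, Thu-PM→Tanaka, Fri-AM→Marcus, Fri-PM→Abara.
Loads: Tanaka 3, Abara 3, Marcus 3, Gallo 0 — all ≤ 3.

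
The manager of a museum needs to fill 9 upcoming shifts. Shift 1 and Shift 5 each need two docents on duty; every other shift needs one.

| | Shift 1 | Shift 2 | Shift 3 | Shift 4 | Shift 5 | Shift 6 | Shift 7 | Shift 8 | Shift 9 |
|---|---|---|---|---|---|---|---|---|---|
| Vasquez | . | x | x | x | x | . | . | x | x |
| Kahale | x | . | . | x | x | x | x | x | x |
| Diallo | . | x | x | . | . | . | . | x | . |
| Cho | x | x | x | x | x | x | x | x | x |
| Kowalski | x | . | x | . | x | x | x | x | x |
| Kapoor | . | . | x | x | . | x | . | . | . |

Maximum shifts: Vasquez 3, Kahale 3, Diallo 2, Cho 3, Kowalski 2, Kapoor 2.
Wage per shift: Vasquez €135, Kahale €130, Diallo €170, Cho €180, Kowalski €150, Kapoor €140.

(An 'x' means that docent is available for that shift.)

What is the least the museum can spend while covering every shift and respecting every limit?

€1545

Picking the cheapest available docent for each shift independently would cost €1465, but that ignores the shift limits.
An optimal schedule: Shift 1→Kahale+Kowalski, Shift 2→Vasquez, Shift 3→Kapoor, Shift 4→Kahale, Shift 5→Vasquez+Kowalski, Shift 6→Kapoor, Shift 7→Kahale, Shift 8→Diallo, Shift 9→Vasquez.
Total: 130 + 150 + 135 + 140 + 130 + 135 + 150 + 140 + 130 + 170 + 135 = €1545.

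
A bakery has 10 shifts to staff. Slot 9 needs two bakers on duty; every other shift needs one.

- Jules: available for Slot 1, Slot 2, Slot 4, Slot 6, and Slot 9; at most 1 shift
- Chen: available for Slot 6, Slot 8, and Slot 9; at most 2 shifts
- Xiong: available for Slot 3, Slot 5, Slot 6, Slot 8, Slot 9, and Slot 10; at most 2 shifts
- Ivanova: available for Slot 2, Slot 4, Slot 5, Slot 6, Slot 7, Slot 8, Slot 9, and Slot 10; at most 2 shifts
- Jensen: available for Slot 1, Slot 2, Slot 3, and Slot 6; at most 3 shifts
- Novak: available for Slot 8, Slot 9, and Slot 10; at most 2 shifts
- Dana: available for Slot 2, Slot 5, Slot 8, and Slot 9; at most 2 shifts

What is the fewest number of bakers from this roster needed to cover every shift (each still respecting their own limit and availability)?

5

11 slots to fill and no one can take more than 3, so at least ⌈11/3⌉ = 4 bakers are needed.
Any 4 bakers together have capacity at most 3+2+2+2 = 9 < 11 slots, so 4 can never suffice.
Chen, Xiong, Ivanova, Jensen, and Novak alone can cover everything: Slot 1→Jensen, Slot 2→Jensen, Slot 3→Xiong, Slot 4→Ivanova, Slot 5→Xiong, Slot 6→Jensen, Slot 7→Ivanova, Slot 8→Chen, Slot 9→Chen+Novak, Slot 10→Novak.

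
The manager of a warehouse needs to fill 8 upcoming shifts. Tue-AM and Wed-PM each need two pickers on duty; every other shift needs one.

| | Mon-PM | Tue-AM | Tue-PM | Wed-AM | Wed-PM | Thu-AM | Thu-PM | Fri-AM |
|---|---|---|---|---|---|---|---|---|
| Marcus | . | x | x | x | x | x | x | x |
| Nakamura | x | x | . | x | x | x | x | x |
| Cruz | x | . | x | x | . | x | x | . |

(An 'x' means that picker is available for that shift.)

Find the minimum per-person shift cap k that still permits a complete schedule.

With 3 pickers and 10 worker-slots to fill, someone must work at least ⌈10/3⌉ = 4 shifts, so k ≥ 4.
k = 4 works: Mon-PM→Nakamura, Tue-AM→Marcus+Nakamura, Tue-PM→Marcus, Wed-AM→Nakamura, Wed-PM→Marcus+Nakamura, Thu-AM→Cruz, Thu-PM→Cruz, Fri-AM→Marcus.
Loads: Marcus 4, Nakamura 4, Cruz 2 — all ≤ 4.

4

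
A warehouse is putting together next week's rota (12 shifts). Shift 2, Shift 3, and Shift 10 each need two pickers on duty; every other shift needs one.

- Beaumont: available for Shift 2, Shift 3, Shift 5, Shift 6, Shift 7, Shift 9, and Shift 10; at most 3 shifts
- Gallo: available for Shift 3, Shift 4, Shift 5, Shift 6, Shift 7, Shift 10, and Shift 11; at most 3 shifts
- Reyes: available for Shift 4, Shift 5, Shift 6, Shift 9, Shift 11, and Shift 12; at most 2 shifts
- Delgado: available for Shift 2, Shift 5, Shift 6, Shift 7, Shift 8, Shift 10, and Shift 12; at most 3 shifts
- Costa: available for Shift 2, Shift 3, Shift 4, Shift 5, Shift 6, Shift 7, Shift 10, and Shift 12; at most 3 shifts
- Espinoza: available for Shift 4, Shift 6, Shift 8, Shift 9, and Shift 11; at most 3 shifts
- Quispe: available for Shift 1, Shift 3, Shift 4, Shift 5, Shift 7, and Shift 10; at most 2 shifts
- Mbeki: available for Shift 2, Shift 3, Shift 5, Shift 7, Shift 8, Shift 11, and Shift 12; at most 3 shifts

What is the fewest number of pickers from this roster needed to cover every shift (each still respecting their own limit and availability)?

6

15 slots to fill and no one can take more than 3, so at least ⌈15/3⌉ = 5 pickers are needed.
No set of 5 pickers can cover every shift (each such set leaves at least one shift with no one available or exceeds a cap).
Beaumont, Gallo, Reyes, Delgado, Costa, and Quispe alone can cover everything: Shift 1→Quispe, Shift 2→Beaumont+Delgado, Shift 3→Costa+Quispe, Shift 4→Gallo, Shift 5→Reyes, Shift 6→Beaumont, Shift 7→Gallo, Shift 8→Delgado, Shift 9→Beaumont, Shift 10→Delgado+Costa, Shift 11→Gallo, Shift 12→Reyes.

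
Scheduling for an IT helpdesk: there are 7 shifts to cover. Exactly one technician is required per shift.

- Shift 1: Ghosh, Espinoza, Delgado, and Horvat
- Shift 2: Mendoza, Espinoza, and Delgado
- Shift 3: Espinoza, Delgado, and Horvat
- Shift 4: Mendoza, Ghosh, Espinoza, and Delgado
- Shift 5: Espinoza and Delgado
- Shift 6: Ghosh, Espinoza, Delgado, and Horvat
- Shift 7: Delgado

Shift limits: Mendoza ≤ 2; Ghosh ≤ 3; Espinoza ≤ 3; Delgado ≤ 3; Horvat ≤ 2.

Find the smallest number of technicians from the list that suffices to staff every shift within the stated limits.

3

7 slots to fill and no one can take more than 3, so at least ⌈7/3⌉ = 3 technicians are needed.
Mendoza, Ghosh, and Delgado alone can cover everything: Shift 1→Ghosh, Shift 2→Mendoza, Shift 3→Delgado, Shift 4→Mendoza, Shift 5→Delgado, Shift 6→Ghosh, Shift 7→Delgado.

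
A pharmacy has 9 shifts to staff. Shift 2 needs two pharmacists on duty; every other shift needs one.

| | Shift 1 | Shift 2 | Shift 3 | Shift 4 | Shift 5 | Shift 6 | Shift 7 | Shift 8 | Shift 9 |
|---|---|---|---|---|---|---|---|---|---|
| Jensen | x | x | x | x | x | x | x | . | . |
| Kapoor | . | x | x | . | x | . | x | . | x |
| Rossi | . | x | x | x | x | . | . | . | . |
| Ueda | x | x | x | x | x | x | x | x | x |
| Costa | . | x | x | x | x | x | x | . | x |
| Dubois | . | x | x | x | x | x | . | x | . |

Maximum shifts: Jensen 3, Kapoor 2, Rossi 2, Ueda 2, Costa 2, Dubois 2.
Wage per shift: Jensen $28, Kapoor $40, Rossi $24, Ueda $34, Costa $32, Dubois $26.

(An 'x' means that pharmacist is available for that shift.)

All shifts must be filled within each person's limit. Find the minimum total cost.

$282

Picking the cheapest available pharmacist for each shift independently would cost $262, but that ignores the shift limits.
An optimal schedule: Shift 1→Jensen, Shift 2→Costa+Ueda, Shift 3→Rossi, Shift 4→Rossi, Shift 5→Jensen, Shift 6→Dubois, Shift 7→Jensen, Shift 8→Dubois, Shift 9→Costa.
Total: 28 + 32 + 34 + 24 + 24 + 28 + 26 + 28 + 26 + 32 = $282.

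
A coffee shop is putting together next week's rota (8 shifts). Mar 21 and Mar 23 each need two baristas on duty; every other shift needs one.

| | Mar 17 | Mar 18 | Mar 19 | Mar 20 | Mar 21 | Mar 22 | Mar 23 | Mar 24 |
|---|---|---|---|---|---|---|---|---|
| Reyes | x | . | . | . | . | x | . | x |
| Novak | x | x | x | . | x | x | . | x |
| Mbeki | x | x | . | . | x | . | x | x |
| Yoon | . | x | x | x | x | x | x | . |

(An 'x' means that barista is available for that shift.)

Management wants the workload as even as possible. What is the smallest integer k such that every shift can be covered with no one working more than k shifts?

With 4 baristas and 10 worker-slots to fill, someone must work at least ⌈10/4⌉ = 3 shifts, so k ≥ 3.
k = 3 works: Mar 17→Reyes, Mar 18→Novak, Mar 19→Novak, Mar 20→Yoon, Mar 21→Novak+Mbeki, Mar 22→Reyes, Mar 23→Mbeki+Yoon, Mar 24→Reyes.
Loads: Reyes 3, Novak 3, Mbeki 2, Yoon 2 — all ≤ 3.

3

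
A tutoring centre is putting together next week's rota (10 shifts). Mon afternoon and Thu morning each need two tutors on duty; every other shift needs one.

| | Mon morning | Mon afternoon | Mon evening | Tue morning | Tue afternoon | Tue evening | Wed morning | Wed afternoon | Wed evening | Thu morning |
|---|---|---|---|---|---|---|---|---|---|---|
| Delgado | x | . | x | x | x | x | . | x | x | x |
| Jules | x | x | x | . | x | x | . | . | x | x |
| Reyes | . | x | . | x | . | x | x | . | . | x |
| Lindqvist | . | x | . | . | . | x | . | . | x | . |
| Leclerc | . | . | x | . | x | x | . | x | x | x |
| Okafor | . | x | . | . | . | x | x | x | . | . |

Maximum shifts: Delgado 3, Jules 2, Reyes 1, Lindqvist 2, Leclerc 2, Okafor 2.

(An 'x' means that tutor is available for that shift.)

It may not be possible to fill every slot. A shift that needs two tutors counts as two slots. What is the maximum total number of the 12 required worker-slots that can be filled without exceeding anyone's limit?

12

Total capacity across all tutors is 3+2+1+2+2+2 = 12, and 12 slots are needed, so at most 12 can be filled.
An assignment achieving 12: Mon morning→Delgado, Mon afternoon→Lindqvist+Okafor, Mon evening→Delgado, Tue morning→Delgado, Tue afternoon→Jules, Tue evening→Okafor, Wed morning→Reyes, Wed afternoon→Leclerc, Wed evening→Lindqvist, Thu morning→Jules+Leclerc.
Loads: Delgado 3/3, Jules 2/2, Reyes 1/1, Lindqvist 2/2, Leclerc 2/2, Okafor 2/2.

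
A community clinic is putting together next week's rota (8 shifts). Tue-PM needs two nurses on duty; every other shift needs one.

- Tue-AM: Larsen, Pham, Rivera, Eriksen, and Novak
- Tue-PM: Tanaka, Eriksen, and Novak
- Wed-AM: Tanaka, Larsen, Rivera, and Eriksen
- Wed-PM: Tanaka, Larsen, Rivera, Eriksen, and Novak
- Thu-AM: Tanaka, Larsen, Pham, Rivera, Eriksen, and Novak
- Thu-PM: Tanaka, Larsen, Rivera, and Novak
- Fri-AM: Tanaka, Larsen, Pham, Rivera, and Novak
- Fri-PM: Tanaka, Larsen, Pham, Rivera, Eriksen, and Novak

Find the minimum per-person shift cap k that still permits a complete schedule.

2

With 6 nurses and 9 worker-slots to fill, someone must work at least ⌈9/6⌉ = 2 shifts, so k ≥ 2.
k = 2 works: Tue-AM→Larsen, Tue-PM→Tanaka+Eriksen, Wed-AM→Tanaka, Wed-PM→Rivera, Thu-AM→Pham, Thu-PM→Larsen, Fri-AM→Pham, Fri-PM→Rivera.
Loads: Tanaka 2, Larsen 2, Pham 2, Rivera 2, Eriksen 1, Novak 0 — all ≤ 2.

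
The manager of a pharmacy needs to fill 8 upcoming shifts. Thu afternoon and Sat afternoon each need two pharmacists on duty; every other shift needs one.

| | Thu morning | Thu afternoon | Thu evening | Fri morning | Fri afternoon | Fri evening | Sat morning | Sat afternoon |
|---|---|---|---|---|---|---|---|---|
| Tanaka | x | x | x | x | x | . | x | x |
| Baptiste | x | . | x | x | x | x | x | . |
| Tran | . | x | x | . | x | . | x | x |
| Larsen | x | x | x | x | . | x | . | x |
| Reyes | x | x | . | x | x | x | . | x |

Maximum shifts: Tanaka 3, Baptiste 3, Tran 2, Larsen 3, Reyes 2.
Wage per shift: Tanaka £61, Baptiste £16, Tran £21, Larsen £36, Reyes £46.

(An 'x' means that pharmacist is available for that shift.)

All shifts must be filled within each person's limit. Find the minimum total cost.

£290

Picking the cheapest available pharmacist for each shift independently would cost £210, but that ignores the shift limits.
An optimal schedule: Thu morning→Baptiste, Thu afternoon→Larsen+Reyes, Thu evening→Tran, Fri morning→Larsen, Fri afternoon→Tran, Fri evening→Baptiste, Sat morning→Baptiste, Sat afternoon→Larsen+Reyes.
Total: 16 + 36 + 46 + 21 + 36 + 21 + 16 + 16 + 36 + 46 = £290.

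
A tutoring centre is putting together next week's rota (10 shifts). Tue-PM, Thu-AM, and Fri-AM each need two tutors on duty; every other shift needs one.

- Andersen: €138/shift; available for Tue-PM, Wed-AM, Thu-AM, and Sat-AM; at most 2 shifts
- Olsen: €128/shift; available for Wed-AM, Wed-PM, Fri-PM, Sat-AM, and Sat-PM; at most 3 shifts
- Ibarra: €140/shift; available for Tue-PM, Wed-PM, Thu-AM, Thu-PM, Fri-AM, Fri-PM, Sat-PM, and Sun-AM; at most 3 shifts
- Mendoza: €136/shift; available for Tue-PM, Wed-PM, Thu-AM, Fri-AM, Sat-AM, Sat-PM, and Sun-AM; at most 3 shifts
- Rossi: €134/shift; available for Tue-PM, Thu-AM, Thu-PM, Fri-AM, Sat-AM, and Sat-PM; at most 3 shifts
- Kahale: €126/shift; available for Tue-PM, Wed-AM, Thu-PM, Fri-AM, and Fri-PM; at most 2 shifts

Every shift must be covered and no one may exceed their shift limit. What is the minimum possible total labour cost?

Picking the cheapest available tutor for each shift independently would cost €1688, but that ignores the shift limits.
An optimal schedule: Tue-PM→Mendoza+Andersen, Wed-AM→Kahale, Wed-PM→Olsen, Thu-AM→Rossi+Andersen, Thu-PM→Kahale, Fri-AM→Rossi+Mendoza, Fri-PM→Olsen, Sat-AM→Olsen, Sat-PM→Rossi, Sun-AM→Mendoza.
Total: 136 + 138 + 126 + 128 + 134 + 138 + 126 + 134 + 136 + 128 + 128 + 134 + 136 = €1722.

€1722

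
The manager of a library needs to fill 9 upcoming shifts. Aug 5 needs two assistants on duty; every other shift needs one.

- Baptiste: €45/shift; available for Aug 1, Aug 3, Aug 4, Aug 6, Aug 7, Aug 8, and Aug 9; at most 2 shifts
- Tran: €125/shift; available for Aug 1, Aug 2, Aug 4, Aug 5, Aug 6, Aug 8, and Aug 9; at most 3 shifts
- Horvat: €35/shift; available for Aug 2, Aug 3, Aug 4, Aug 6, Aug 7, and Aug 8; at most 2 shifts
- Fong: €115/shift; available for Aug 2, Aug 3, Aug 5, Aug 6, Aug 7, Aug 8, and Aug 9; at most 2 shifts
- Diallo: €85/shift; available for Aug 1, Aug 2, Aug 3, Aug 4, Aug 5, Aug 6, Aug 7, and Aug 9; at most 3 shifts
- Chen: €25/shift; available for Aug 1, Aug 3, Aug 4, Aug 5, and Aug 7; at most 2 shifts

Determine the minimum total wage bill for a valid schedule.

€580

Picking the cheapest available assistant for each shift independently would cost €360, but that ignores the shift limits.
An optimal schedule: Aug 1→Chen, Aug 2→Horvat, Aug 3→Chen, Aug 4→Baptiste, Aug 5→Diallo+Fong, Aug 6→Diallo, Aug 7→Diallo, Aug 8→Horvat, Aug 9→Baptiste.
Total: 25 + 35 + 25 + 45 + 85 + 115 + 85 + 85 + 35 + 45 = €580.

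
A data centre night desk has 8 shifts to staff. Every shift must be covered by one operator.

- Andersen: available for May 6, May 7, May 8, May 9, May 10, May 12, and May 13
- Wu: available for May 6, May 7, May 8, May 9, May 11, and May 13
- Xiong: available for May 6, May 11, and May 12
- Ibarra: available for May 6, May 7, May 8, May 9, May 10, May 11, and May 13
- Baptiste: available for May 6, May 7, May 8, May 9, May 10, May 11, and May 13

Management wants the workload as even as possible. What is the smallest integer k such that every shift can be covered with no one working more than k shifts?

2

With 5 operators and 8 worker-slots to fill, someone must work at least ⌈8/5⌉ = 2 shifts, so k ≥ 2.
k = 2 works: May 6→Xiong, May 7→Wu, May 8→Wu, May 9→Ibarra, May 10→Andersen, May 11→Xiong, May 12→Andersen, May 13→Ibarra.
Loads: Andersen 2, Wu 2, Xiong 2, Ibarra 2, Baptiste 0 — all ≤ 2.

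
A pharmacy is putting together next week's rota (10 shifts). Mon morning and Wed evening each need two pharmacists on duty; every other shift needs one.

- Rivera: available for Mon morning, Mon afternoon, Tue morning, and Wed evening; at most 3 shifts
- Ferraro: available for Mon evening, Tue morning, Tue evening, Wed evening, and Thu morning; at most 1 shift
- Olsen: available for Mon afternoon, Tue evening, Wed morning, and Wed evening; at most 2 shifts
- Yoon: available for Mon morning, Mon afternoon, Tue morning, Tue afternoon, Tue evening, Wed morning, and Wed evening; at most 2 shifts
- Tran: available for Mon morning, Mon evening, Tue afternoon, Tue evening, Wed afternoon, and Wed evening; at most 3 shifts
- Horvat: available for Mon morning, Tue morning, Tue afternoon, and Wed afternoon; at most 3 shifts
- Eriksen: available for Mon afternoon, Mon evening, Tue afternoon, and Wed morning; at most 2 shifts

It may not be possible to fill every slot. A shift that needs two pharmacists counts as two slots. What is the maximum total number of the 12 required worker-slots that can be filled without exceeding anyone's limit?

Total capacity across all pharmacists is 3+1+2+2+3+3+2 = 16, and 12 slots are needed, so at most 12 can be filled.
An assignment achieving 12: Mon morning→Rivera+Yoon, Mon afternoon→Rivera, Mon evening→Tran, Tue morning→Rivera, Tue afternoon→Horvat, Tue evening→Olsen, Wed morning→Olsen, Wed afternoon→Tran, Wed evening→Yoon+Tran, Thu morning→Ferraro.
Loads: Rivera 3/3, Ferraro 1/1, Olsen 2/2, Yoon 2/2, Tran 3/3, Horvat 1/3, Eriksen 0/2.

12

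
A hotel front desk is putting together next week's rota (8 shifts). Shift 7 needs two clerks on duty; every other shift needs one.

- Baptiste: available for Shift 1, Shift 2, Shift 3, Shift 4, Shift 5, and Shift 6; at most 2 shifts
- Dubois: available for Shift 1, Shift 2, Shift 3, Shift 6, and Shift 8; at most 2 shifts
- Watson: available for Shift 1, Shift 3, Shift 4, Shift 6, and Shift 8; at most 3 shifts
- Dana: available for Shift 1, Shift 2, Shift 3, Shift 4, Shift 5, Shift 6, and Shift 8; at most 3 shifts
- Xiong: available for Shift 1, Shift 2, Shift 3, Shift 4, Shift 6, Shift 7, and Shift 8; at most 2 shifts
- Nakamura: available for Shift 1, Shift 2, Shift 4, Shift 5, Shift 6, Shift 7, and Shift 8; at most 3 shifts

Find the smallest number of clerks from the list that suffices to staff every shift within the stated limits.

9 slots to fill and no one can take more than 3, so at least ⌈9/3⌉ = 3 clerks are needed.
No set of 3 clerks can cover every shift (each such set leaves at least one shift with no one available or exceeds a cap).
Baptiste, Dubois, Xiong, and Nakamura alone can cover everything: Shift 1→Dubois, Shift 2→Nakamura, Shift 3→Baptiste, Shift 4→Xiong, Shift 5→Baptiste, Shift 6→Nakamura, Shift 7→Xiong+Nakamura, Shift 8→Dubois.

4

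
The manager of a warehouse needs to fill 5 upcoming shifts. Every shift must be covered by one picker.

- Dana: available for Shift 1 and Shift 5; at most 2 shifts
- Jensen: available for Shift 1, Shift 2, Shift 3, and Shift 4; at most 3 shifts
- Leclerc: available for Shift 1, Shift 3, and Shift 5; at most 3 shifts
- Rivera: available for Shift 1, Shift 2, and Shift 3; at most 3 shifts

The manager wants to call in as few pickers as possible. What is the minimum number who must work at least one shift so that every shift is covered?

5 slots to fill and no one can take more than 3, so at least ⌈5/3⌉ = 2 pickers are needed.
Dana and Jensen alone can cover everything: Shift 1→Dana, Shift 2→Jensen, Shift 3→Jensen, Shift 4→Jensen, Shift 5→Dana.

2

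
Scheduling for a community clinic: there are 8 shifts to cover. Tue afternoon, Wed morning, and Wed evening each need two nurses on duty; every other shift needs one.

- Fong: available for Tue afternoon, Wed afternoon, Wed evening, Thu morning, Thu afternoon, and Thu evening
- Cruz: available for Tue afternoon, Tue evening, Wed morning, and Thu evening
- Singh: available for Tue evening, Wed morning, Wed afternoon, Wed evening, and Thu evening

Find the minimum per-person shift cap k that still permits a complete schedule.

4

With 3 nurses and 11 worker-slots to fill, someone must work at least ⌈11/3⌉ = 4 shifts, so k ≥ 4.
k = 4 works: Tue afternoon→Fong+Cruz, Tue evening→Cruz, Wed morning→Cruz+Singh, Wed afternoon→Singh, Wed evening→Fong+Singh, Thu morning→Fong, Thu afternoon→Fong, Thu evening→Cruz.
Loads: Fong 4, Cruz 4, Singh 3 — all ≤ 4.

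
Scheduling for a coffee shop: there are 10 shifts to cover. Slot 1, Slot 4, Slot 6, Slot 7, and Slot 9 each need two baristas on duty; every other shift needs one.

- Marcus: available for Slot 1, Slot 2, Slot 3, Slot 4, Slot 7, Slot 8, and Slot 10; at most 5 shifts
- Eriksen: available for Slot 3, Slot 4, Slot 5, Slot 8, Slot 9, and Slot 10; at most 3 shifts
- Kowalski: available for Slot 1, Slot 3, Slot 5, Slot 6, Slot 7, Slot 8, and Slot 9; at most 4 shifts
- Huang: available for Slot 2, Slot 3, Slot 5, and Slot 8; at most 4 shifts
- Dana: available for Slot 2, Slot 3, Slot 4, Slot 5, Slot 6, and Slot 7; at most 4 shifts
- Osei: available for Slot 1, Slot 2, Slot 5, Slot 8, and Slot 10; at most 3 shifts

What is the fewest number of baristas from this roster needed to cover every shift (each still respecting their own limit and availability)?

15 slots to fill and no one can take more than 5, so at least ⌈15/5⌉ = 3 baristas are needed.
Any 3 baristas together have capacity at most 5+4+4 = 13 < 15 slots, so 3 can never suffice.
Marcus, Eriksen, Kowalski, and Dana alone can cover everything: Slot 1→Marcus+Kowalski, Slot 2→Marcus, Slot 3→Dana, Slot 4→Marcus+Eriksen, Slot 5→Eriksen, Slot 6→Kowalski+Dana, Slot 7→Marcus+Dana, Slot 8→Kowalski, Slot 9→Eriksen+Kowalski, Slot 10→Marcus.

4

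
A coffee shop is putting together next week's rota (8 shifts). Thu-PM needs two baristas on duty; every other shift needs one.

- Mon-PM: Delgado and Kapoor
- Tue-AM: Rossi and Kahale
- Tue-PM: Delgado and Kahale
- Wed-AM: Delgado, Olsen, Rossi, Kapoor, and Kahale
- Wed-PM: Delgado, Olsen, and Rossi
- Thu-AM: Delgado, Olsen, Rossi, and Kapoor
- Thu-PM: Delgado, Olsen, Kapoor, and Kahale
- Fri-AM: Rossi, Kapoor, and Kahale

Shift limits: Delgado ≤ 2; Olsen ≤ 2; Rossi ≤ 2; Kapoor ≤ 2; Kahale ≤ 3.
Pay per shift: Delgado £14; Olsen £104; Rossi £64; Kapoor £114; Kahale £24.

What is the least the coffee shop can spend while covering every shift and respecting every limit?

Picking the cheapest available barista for each shift independently would cost £156, but that ignores the shift limits.
An optimal schedule: Mon-PM→Delgado, Tue-AM→Kahale, Tue-PM→Delgado, Wed-AM→Olsen, Wed-PM→Rossi, Thu-AM→Rossi, Thu-PM→Kahale+Olsen, Fri-AM→Kahale.
Total: 14 + 24 + 14 + 104 + 64 + 64 + 24 + 104 + 24 = £436.

£436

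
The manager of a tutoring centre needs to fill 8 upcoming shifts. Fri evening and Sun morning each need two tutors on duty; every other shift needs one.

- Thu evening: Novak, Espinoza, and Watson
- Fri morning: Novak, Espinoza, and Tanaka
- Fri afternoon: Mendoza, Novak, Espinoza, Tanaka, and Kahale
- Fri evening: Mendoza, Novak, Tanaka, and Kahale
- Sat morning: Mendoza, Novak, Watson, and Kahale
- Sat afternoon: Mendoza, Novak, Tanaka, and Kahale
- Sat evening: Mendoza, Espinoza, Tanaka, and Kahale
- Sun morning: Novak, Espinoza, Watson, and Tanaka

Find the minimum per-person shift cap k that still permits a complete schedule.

With 6 tutors and 10 worker-slots to fill, someone must work at least ⌈10/6⌉ = 2 shifts, so k ≥ 2.
k = 2 works: Thu evening→Novak, Fri morning→Novak, Fri afternoon→Espinoza, Fri evening→Tanaka+Kahale, Sat morning→Mendoza, Sat afternoon→Mendoza, Sat evening→Espinoza, Sun morning→Watson+Tanaka.
Loads: Mendoza 2, Novak 2, Espinoza 2, Watson 1, Tanaka 2, Kahale 1 — all ≤ 2.

2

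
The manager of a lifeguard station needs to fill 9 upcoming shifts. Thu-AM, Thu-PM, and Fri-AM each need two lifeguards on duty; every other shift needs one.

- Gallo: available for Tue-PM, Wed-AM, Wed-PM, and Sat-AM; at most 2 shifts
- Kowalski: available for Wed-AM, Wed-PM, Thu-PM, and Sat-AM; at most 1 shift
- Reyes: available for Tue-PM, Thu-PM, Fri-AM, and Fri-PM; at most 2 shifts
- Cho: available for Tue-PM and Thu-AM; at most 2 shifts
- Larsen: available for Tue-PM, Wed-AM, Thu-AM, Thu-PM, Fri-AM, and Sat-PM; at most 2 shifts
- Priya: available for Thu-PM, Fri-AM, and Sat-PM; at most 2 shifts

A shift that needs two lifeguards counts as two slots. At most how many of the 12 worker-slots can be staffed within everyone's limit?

11

Total capacity across all lifeguards is 2+1+2+2+2+2 = 11, and 12 slots are needed, so at most 11 can be filled.
An assignment achieving 11: Tue-PM→Cho, Wed-AM→Kowalski, Wed-PM→Gallo, Thu-AM→Cho+Larsen, Thu-PM→Priya, Fri-AM→Reyes+Priya, Fri-PM→Reyes, Sat-AM→Gallo, Sat-PM→Larsen.
Loads: Gallo 2/2, Kowalski 1/1, Reyes 2/2, Cho 2/2, Larsen 2/2, Priya 2/2.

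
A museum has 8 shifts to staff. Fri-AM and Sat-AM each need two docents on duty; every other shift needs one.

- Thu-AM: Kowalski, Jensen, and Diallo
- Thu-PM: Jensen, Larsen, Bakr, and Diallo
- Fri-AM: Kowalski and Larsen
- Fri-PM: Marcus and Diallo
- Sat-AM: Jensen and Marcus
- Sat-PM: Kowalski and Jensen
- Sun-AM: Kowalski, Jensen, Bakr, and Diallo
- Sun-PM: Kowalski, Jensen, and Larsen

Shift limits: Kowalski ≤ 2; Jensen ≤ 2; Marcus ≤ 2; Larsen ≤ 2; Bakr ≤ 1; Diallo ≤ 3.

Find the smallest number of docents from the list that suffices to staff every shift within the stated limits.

5

10 slots to fill and no one can take more than 3, so at least ⌈10/3⌉ = 4 docents are needed.
Any 4 docents together have capacity at most 3+2+2+2 = 9 < 10 slots, so 4 can never suffice.
Kowalski, Jensen, Marcus, Larsen, and Diallo alone can cover everything: Thu-AM→Jensen, Thu-PM→Diallo, Fri-AM→Kowalski+Larsen, Fri-PM→Marcus, Sat-AM→Jensen+Marcus, Sat-PM→Kowalski, Sun-AM→Diallo, Sun-PM→Larsen.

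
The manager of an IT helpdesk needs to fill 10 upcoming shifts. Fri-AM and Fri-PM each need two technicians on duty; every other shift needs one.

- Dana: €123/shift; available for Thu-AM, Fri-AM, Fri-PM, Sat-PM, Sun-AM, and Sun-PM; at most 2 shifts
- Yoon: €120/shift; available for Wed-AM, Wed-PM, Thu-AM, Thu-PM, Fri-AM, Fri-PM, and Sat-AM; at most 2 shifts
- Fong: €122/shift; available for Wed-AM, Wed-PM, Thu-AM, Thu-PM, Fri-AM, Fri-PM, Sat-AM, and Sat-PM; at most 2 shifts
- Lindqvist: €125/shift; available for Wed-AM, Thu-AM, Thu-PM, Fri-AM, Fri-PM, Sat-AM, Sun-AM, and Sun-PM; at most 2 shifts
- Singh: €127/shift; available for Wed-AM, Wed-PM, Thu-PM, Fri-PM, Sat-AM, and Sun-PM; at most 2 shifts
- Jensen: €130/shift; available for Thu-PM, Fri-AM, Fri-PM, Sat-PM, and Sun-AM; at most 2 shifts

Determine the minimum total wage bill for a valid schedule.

€1494

Picking the cheapest available technician for each shift independently would cost €1452, but that ignores the shift limits.
An optimal schedule: Wed-AM→Yoon, Wed-PM→Yoon, Thu-AM→Fong, Thu-PM→Singh, Fri-AM→Lindqvist+Jensen, Fri-PM→Singh+Jensen, Sat-AM→Fong, Sat-PM→Dana, Sun-AM→Dana, Sun-PM→Lindqvist.
Total: 120 + 120 + 122 + 127 + 125 + 130 + 127 + 130 + 122 + 123 + 123 + 125 = €1494.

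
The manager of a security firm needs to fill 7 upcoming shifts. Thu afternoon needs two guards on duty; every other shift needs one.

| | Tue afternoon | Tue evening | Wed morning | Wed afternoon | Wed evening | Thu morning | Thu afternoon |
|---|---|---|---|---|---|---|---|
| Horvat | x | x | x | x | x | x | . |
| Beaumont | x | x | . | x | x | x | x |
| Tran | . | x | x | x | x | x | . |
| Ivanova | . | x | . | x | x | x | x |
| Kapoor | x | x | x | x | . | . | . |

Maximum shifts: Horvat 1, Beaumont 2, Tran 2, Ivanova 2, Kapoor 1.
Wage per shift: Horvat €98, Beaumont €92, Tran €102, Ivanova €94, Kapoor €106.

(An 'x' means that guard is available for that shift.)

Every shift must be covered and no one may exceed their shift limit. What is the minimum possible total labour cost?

Thu afternoon can only be covered by Beaumont and Ivanova, so that assignment is forced.
Picking the cheapest available guard for each shift independently would cost €744, but that ignores the shift limits.
An optimal schedule: Tue afternoon→Horvat, Tue evening→Ivanova, Wed morning→Tran, Wed afternoon→Kapoor, Wed evening→Beaumont, Thu morning→Tran, Thu afternoon→Beaumont+Ivanova.
Total: 98 + 94 + 102 + 106 + 92 + 102 + 92 + 94 = €780.

€780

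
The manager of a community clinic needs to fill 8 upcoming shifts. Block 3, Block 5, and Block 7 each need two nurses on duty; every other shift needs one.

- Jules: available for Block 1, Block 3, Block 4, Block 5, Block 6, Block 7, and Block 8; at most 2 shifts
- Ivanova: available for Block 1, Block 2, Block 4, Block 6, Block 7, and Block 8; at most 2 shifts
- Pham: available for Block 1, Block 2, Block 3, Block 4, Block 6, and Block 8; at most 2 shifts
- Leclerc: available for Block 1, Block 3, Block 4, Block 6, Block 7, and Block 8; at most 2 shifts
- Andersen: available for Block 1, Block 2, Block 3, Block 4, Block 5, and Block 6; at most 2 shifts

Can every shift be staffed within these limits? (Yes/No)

No

Total capacity is 2+2+2+2+2 = 10 but 11 worker-slots are needed — infeasible.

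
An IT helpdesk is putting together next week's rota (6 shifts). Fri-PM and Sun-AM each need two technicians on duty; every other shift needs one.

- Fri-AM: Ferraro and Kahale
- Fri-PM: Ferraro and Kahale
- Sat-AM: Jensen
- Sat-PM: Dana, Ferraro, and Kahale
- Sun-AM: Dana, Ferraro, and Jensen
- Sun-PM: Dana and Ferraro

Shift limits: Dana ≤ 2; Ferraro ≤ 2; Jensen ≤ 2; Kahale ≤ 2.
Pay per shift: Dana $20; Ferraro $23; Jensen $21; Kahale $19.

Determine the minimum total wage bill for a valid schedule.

Fri-PM can only be covered by Ferraro and Kahale, so that assignment is forced.
Sat-AM can only be covered by Jensen, so that assignment is forced.
Picking the cheapest available technician for each shift independently would cost $162, but that ignores the shift limits.
An optimal schedule: Fri-AM→Ferraro, Fri-PM→Ferraro+Kahale, Sat-AM→Jensen, Sat-PM→Kahale, Sun-AM→Dana+Jensen, Sun-PM→Dana.
Total: 23 + 23 + 19 + 21 + 19 + 20 + 21 + 20 = $166.

$166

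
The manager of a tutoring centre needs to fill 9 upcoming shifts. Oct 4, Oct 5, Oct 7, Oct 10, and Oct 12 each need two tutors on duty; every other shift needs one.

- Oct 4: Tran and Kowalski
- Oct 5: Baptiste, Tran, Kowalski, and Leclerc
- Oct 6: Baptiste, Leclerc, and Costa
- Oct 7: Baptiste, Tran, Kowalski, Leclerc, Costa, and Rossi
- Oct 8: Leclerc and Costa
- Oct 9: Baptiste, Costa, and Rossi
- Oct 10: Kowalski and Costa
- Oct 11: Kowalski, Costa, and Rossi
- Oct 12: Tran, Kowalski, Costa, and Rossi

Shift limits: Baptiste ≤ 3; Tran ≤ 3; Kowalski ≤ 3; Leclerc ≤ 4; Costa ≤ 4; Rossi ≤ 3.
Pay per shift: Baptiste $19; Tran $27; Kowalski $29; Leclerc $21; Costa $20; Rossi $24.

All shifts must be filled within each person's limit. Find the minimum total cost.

Oct 4 can only be covered by Tran and Kowalski, so that assignment is forced.
Oct 10 can only be covered by Kowalski and Costa, so that assignment is forced.
Picking the cheapest available tutor for each shift independently would cost $306, but that ignores the shift limits.
An optimal schedule: Oct 4→Tran+Kowalski, Oct 5→Baptiste+Leclerc, Oct 6→Leclerc, Oct 7→Baptiste+Leclerc, Oct 8→Costa, Oct 9→Baptiste, Oct 10→Costa+Kowalski, Oct 11→Costa, Oct 12→Costa+Rossi.
Total: 27 + 29 + 19 + 21 + 21 + 19 + 21 + 20 + 19 + 20 + 29 + 20 + 20 + 24 = $309.

$309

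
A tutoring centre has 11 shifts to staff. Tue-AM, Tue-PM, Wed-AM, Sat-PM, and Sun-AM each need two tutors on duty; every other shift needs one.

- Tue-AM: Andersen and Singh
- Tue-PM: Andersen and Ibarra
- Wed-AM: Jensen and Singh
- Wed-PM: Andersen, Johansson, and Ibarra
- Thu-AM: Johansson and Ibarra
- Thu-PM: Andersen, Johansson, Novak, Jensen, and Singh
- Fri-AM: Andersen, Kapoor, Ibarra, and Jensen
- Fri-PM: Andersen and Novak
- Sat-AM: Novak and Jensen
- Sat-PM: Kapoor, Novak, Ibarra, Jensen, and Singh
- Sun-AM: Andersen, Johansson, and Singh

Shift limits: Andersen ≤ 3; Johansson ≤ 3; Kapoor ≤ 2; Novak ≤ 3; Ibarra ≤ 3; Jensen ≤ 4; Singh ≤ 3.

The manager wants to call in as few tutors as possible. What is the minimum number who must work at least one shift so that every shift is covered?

16 slots to fill and no one can take more than 4, so at least ⌈16/4⌉ = 4 tutors are needed.
Any 4 tutors together have capacity at most 4+3+3+3 = 13 < 16 slots, so 4 can never suffice.
Andersen, Johansson, Ibarra, Jensen, and Singh alone can cover everything: Tue-AM→Andersen+Singh, Tue-PM→Andersen+Ibarra, Wed-AM→Jensen+Singh, Wed-PM→Johansson, Thu-AM→Johansson, Thu-PM→Jensen, Fri-AM→Ibarra, Fri-PM→Andersen, Sat-AM→Jensen, Sat-PM→Ibarra+Jensen, Sun-AM→Johansson+Singh.

5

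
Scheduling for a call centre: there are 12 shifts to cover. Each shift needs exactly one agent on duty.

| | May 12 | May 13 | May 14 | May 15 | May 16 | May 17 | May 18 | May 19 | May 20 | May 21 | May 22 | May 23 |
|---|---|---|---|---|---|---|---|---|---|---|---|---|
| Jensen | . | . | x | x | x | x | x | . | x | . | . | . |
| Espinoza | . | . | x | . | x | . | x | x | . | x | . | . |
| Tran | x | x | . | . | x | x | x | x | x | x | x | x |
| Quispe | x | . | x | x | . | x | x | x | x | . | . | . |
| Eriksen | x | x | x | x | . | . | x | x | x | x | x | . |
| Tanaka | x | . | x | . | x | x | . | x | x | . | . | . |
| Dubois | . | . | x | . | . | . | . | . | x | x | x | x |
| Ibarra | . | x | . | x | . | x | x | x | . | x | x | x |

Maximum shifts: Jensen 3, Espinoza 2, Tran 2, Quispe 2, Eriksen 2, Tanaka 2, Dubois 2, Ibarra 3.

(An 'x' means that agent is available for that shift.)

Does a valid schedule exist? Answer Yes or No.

One valid schedule: May 12→Quispe, May 13→Tran, May 14→Espinoza, May 15→Jensen, May 16→Jensen, May 17→Jensen, May 18→Quispe, May 19→Eriksen, May 20→Tanaka, May 21→Espinoza, May 22→Eriksen, May 23→Tran.
Loads: Jensen 3/3, Espinoza 2/2, Tran 2/2, Quispe 2/2, Eriksen 2/2, Tanaka 1/2, Dubois 0/2, Ibarra 0/3 — all within limits.

Yes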